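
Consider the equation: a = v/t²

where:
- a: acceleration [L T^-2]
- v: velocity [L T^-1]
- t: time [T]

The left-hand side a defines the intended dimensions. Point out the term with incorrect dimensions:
The right-hand side term v/t²

a has dimensions [L T^-2], but v/t² has dimensions [L T^-3], so the term v/t² is dimensionally wrong for a.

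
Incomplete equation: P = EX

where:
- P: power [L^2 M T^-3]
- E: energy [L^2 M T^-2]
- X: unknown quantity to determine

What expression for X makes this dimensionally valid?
X = f (inverse time / frequency (1/t)), dimensions [T^-1]

P has dimensions [L^2 M T^-3]; the rest of the RHS (E) has dimensions [L^2 M T^-2].
So X must have dimensions [T^-1] — X = f (inverse time / frequency (1/t)).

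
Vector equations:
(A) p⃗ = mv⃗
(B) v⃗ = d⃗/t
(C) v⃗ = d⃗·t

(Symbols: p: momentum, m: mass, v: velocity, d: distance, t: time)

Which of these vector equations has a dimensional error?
(C) v⃗ = d⃗·t

(A) p⃗ = mv⃗: LHS [L M T^-1], RHS [L M T^-1] ✓ — mass (scalar) times velocity (vector)
(B) v⃗ = d⃗/t: LHS [L T^-1], RHS [L T^-1] ✓ — displacement (vector) divided by time (scalar)
(C) v⃗ = d⃗·t: LHS [L T^-1], RHS [L T] ✗ — velocity is displacement per time; should be d⃗/t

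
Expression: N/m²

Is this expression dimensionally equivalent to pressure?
Yes

The expression N/m² has dimensions [L^-1 M T^-2], which is exactly pressure [L^-1 M T^-2].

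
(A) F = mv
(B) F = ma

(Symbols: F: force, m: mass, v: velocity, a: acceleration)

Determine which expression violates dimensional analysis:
(A)

(A) F = mv: LHS [L M T^-2], RHS [L M T^-1] ✗
(B) F = ma: LHS [L M T^-2], RHS [L M T^-2] ✓

Expression (A) F = mv is dimensionally incorrect.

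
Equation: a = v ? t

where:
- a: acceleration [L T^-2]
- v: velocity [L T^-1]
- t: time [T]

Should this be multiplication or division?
division (÷): a = v ÷ t

a [L T^-2]; v [L T^-1]; t [T].
v × t → [L] ✗
v ÷ t → [L T^-2] ✓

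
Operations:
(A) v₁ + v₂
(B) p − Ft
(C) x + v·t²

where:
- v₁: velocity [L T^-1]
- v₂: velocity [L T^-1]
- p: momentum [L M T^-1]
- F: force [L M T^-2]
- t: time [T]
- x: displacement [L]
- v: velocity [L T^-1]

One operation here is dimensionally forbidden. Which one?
(C) x + v·t²

(A) v₁ + v₂: v₁ [L T^-1] and v₂ [L T^-1] — same dimensions ✓
(B) p − Ft: p [L M T^-1] and Ft [L M T^-1] — same dimensions ✓
(C) x + v·t²: x [L] and v·t² [L T] — different dimensions cannot be added/subtracted ✗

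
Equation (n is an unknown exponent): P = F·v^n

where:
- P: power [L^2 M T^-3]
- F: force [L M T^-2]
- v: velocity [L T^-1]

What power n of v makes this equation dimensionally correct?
n = 1

P has dimensions [L^2 M T^-3]; v has dimensions [L T^-1].
The rest of the RHS has dimensions [L M T^-2], so v^n must supply [L T^-1].
With n = 1: F·v^1 has dimensions [L^2 M T^-3], matching the LHS ✓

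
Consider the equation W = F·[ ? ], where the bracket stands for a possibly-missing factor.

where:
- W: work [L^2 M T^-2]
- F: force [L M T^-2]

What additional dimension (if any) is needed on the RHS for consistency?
[L] — length (e.g. a distance d)

W has dimensions [L^2 M T^-2]; F has dimensions [L M T^-2].
The bracketed factor must supply [L^2 M T^-2] / [L M T^-2] = [L].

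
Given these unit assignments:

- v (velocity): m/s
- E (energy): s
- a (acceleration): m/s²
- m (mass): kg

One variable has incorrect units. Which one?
E

The variable E (energy) should have units J, not s.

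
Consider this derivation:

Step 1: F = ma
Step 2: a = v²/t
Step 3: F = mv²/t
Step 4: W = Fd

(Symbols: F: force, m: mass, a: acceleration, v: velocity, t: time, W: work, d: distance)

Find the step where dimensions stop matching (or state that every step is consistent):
Step 2

Step 1: F = ma → LHS [L M T^-2], RHS [L M T^-2] ✓
Step 2: a = v²/t → LHS [L T^-2], RHS [L^2 T^-3] ✗

The first dimensional inconsistency appears in step 2: a = v²/t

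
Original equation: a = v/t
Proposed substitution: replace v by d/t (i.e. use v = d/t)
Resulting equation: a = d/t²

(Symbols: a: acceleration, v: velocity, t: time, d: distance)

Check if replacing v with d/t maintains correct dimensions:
Yes

[v] = [L T^-1] and [d/t] = [L T^-1]. These match, so the substitution replaces a quantity by one of the same dimensions and the result a = d/t² has LHS [L T^-2] vs RHS [L T^-2] — still consistent.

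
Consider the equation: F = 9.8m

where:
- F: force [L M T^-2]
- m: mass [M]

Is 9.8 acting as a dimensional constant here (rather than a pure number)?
Yes

F has dimensions [L M T^-2], while m alone has dimensions [M]. For the equation to balance, the factor 9.8 must carry dimensions [L T^-2] — it is a dimensional constant (a numerical value of a physical quantity with its units suppressed), not a pure number.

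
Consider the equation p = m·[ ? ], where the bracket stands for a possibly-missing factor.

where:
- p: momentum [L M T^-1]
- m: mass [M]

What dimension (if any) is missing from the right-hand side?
[L T^-1] — velocity (e.g. v)

p has dimensions [L M T^-1]; m has dimensions [M].
The bracketed factor must supply [L M T^-1] / [M] = [L T^-1].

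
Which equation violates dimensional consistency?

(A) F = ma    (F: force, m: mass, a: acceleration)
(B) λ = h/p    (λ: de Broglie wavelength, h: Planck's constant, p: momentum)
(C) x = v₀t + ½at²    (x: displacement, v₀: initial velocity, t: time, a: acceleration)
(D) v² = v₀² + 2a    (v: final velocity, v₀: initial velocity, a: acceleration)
(D) v² = v₀² + 2a

The equation (D) v² = v₀² + 2a is dimensionally incorrect.

LHS (v²): [L^2 T^-2]
RHS terms:
  - v₀²: [L^2 T^-2] ✓
  - 2a: [L T^-2] ✗ (does not match LHS)

The dimensions do not match. The other three equations balance.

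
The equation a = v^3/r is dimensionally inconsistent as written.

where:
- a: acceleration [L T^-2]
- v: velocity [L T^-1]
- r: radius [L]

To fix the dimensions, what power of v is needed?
The exponent of v should be 2: a = v^2/r

The LHS a has dimensions [L T^-2]; v has dimensions [L T^-1].
As written, the RHS v^3/r (exponent 3 on v) has dimensions [L^2 T^-3], which does not match.
With exponent 2, the RHS v^2/r has dimensions [L T^-2], matching the LHS.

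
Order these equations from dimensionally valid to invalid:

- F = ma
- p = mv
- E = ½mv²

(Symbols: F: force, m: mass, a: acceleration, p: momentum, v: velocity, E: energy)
Dimensionally correct: F = ma, p = mv, E = ½mv²
Dimensionally incorrect: none
Ordered (correct first, then incorrect): F = ma, p = mv, E = ½mv²

- F = ma: LHS [L M T^-2], RHS [L M T^-2] → correct ✓
- p = mv: LHS [L M T^-1], RHS [L M T^-1] → correct ✓
- E = ½mv²: LHS [L^2 M T^-2], RHS [L^2 M T^-2] → correct ✓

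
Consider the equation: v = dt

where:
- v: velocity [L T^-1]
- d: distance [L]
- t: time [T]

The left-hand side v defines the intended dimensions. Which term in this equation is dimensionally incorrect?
The right-hand side term dt

v has dimensions [L T^-1], but dt has dimensions [L T], so the term dt is dimensionally wrong for v.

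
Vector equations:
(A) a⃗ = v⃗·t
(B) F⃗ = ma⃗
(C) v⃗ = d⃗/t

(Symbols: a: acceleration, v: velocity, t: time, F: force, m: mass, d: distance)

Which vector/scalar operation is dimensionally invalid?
(A) a⃗ = v⃗·t

(A) a⃗ = v⃗·t: LHS [L T^-2], RHS [L] ✗ — acceleration is velocity per time; should be v⃗/t
(B) F⃗ = ma⃗: LHS [L M T^-2], RHS [L M T^-2] ✓ — Force and acceleration are vectors, mass is a scalar
(C) v⃗ = d⃗/t: LHS [L T^-1], RHS [L T^-1] ✓ — displacement (vector) divided by time (scalar)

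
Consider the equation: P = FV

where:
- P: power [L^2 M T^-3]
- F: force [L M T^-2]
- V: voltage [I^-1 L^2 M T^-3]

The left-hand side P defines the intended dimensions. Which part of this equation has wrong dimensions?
The right-hand side term FV

P has dimensions [L^2 M T^-3], but FV has dimensions [I^-1 L^3 M^2 T^-5], so the term FV is dimensionally wrong for P.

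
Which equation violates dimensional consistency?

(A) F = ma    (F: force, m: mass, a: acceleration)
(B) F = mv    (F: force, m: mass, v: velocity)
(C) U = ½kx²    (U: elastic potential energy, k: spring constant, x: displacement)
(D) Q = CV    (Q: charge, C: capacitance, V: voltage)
(B) F = mv

The equation (B) F = mv is dimensionally incorrect.

LHS (F): [L M T^-2]
RHS (mv): [L M T^-1] ✗

The dimensions do not match. The other three equations balance.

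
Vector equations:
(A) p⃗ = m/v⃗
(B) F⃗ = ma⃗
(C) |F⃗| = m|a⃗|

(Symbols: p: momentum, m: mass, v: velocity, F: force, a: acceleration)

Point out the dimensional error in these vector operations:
(A) p⃗ = m/v⃗

(A) p⃗ = m/v⃗: LHS [L M T^-1], RHS [L^-1 M T] ✗ — momentum is mass times velocity; should be mv⃗ (and division by a vector is undefined)
(B) F⃗ = ma⃗: LHS [L M T^-2], RHS [L M T^-2] ✓ — Force and acceleration are vectors, mass is a scalar
(C) |F⃗| = m|a⃗|: LHS [L M T^-2], RHS [L M T^-2] ✓ — magnitudes of vectors are scalars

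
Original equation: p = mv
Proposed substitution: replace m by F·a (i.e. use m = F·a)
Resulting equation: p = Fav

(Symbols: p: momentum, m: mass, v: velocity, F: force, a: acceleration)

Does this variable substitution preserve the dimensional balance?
No

[m] = [M] and [F·a] = [L^2 M T^-4]. These differ, so the substitution replaces a quantity by one of different dimensions and the result p = Fav has LHS [L M T^-1] vs RHS [L^3 M T^-5] — inconsistent.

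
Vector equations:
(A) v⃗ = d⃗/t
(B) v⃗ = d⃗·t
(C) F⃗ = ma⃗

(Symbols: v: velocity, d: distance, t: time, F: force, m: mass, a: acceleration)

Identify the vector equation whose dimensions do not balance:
(B) v⃗ = d⃗·t

(A) v⃗ = d⃗/t: LHS [L T^-1], RHS [L T^-1] ✓ — displacement (vector) divided by time (scalar)
(B) v⃗ = d⃗·t: LHS [L T^-1], RHS [L T] ✗ — velocity is displacement per time; should be d⃗/t
(C) F⃗ = ma⃗: LHS [L M T^-2], RHS [L M T^-2] ✓ — Force and acceleration are vectors, mass is a scalar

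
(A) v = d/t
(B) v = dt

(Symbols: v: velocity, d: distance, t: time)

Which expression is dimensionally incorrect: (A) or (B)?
(B)

(A) v = d/t: LHS [L T^-1], RHS [L T^-1] ✓
(B) v = dt: LHS [L T^-1], RHS [L T] ✗

Expression (B) v = dt is dimensionally incorrect.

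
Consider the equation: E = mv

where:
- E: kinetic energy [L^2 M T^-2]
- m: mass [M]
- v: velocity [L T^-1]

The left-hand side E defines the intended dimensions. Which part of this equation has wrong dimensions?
The right-hand side term mv

E has dimensions [L^2 M T^-2], but mv has dimensions [L M T^-1], so the term mv is dimensionally wrong for E.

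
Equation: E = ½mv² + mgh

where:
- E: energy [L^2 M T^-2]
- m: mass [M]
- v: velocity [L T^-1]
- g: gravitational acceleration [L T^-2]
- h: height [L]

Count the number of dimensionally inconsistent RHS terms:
0

LHS E: [L^2 M T^-2]
- ½mv²: [L^2 M T^-2] ✓
- mgh: [L^2 M T^-2] ✓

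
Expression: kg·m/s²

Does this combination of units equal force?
Yes

The expression kg·m/s² has dimensions [L M T^-2], which is exactly force [L M T^-2].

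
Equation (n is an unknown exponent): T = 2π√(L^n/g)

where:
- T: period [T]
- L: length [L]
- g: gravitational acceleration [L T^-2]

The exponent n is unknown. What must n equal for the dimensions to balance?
n = 1

T has dimensions [T]; L has dimensions [L].
With n = 1: 2π√(L^1/g) has dimensions [T], matching the LHS ✓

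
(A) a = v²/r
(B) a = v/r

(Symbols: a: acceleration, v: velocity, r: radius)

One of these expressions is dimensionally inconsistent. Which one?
(B)

(A) a = v²/r: LHS [L T^-2], RHS [L T^-2] ✓
(B) a = v/r: LHS [L T^-2], RHS [T^-1] ✗

Expression (B) a = v/r is dimensionally incorrect.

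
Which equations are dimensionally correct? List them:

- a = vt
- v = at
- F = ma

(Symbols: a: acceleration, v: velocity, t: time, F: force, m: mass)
Dimensionally correct: v = at, F = ma
Dimensionally incorrect: a = vt
Ordered (correct first, then incorrect): v = at, F = ma, a = vt

- a = vt: LHS [L T^-2], RHS [L] → incorrect ✗
- v = at: LHS [L T^-1], RHS [L T^-1] → correct ✓
- F = ma: LHS [L M T^-2], RHS [L M T^-2] → correct ✓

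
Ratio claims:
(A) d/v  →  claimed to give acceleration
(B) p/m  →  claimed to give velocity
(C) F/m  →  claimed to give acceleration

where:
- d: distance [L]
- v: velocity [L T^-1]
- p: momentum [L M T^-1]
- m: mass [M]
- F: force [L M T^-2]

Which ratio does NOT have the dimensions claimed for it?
(A) d/v does not give acceleration

(A) d/v: [T] ≠ acceleration [L T^-2] ✗
(B) p/m: [L T^-1] = velocity [L T^-1] ✓
(C) F/m: [L T^-2] = acceleration [L T^-2] ✓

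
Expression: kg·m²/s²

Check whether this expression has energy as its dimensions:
Yes

The expression kg·m²/s² has dimensions [L^2 M T^-2], which is exactly energy [L^2 M T^-2].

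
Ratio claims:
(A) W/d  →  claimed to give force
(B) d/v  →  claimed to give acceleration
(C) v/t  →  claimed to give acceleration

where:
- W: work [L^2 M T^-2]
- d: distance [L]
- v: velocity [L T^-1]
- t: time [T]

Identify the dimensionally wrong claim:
(B) d/v does not give acceleration

(A) W/d: [L M T^-2] = force [L M T^-2] ✓
(B) d/v: [T] ≠ acceleration [L T^-2] ✗
(C) v/t: [L T^-2] = acceleration [L T^-2] ✓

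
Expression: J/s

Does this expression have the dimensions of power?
Yes

The expression J/s has dimensions [L^2 M T^-3], which is exactly power [L^2 M T^-3].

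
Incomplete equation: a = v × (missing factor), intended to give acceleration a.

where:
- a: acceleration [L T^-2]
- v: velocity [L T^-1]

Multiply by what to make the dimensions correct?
1/t (inverse time), dimensions [T^-1]

a has dimensions [L T^-2] and v has dimensions [L T^-1].
The missing factor must have dimensions [L T^-2] / [L T^-1] = [T^-1], i.e. inverse time (1/t).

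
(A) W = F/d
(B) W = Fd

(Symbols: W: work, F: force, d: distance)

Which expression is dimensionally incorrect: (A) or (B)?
(A)

(A) W = F/d: LHS [L^2 M T^-2], RHS [M T^-2] ✗
(B) W = Fd: LHS [L^2 M T^-2], RHS [L^2 M T^-2] ✓

Expression (A) W = F/d is dimensionally incorrect.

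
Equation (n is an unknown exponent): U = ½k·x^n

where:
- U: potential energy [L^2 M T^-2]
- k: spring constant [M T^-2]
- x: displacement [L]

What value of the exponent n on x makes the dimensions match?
n = 2

U has dimensions [L^2 M T^-2]; x has dimensions [L].
The rest of the RHS has dimensions [M T^-2], so x^n must supply [L^2].
With n = 2: ½k·x^2 has dimensions [L^2 M T^-2], matching the LHS ✓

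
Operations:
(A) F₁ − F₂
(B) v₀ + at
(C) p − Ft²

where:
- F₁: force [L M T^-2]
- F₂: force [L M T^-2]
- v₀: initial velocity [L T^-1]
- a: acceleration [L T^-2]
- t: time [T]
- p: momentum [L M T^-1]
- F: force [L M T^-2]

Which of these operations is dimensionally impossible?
(C) p − Ft²

(A) F₁ − F₂: F₁ [L M T^-2] and F₂ [L M T^-2] — same dimensions ✓
(B) v₀ + at: v₀ [L T^-1] and at [L T^-1] — same dimensions ✓
(C) p − Ft²: p [L M T^-1] and Ft² [L M] — different dimensions cannot be added/subtracted ✗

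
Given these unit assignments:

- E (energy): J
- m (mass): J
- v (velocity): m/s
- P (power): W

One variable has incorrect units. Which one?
m

The variable m (mass) should have units kg, not J.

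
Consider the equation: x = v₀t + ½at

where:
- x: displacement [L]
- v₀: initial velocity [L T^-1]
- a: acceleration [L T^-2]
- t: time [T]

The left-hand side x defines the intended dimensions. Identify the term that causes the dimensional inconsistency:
The term ½at

Checking each RHS term against the LHS:
- v₀t: [L] — matches x [L] ✓
- ½at: [L T^-1] — does NOT match x [L] ✗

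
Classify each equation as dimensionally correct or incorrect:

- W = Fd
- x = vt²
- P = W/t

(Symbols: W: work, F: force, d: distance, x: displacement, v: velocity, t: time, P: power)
Dimensionally correct: W = Fd, P = W/t
Dimensionally incorrect: x = vt²
Ordered (correct first, then incorrect): W = Fd, P = W/t, x = vt²

- W = Fd: LHS [L^2 M T^-2], RHS [L^2 M T^-2] → correct ✓
- x = vt²: LHS [L], RHS [L T] → incorrect ✗
- P = W/t: LHS [L^2 M T^-3], RHS [L^2 M T^-3] → correct ✓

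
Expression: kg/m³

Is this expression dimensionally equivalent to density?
Yes

The expression kg/m³ has dimensions [L^-3 M], which is exactly density [L^-3 M].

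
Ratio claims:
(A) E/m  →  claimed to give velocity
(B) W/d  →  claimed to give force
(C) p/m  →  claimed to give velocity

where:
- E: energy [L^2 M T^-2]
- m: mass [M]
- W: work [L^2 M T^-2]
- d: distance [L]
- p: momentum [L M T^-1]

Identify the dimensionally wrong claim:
(A) E/m does not give velocity

(A) E/m: [L^2 T^-2] ≠ velocity [L T^-1] ✗
(B) W/d: [L M T^-2] = force [L M T^-2] ✓
(C) p/m: [L T^-1] = velocity [L T^-1] ✓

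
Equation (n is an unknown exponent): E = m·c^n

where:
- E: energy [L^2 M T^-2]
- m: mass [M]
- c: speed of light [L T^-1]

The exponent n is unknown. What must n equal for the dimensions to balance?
n = 2

E has dimensions [L^2 M T^-2]; c has dimensions [L T^-1].
The rest of the RHS has dimensions [M], so c^n must supply [L^2 T^-2].
With n = 2: m·c^2 has dimensions [L^2 M T^-2], matching the LHS ✓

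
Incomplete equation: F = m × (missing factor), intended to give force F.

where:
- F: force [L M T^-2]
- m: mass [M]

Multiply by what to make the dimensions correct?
a (acceleration), dimensions [L T^-2]

F has dimensions [L M T^-2] and m has dimensions [M].
The missing factor must have dimensions [L M T^-2] / [M] = [L T^-2], i.e. acceleration (a).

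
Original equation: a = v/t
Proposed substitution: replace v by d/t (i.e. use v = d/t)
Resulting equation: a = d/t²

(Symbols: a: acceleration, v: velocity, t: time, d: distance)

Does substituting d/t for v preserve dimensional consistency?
Yes

[v] = [L T^-1] and [d/t] = [L T^-1]. These match, so the substitution replaces a quantity by one of the same dimensions and the result a = d/t² has LHS [L T^-2] vs RHS [L T^-2] — still consistent.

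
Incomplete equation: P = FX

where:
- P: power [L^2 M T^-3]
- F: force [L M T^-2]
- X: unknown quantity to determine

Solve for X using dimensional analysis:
X = v (velocity), dimensions [L T^-1]

P has dimensions [L^2 M T^-3]; the rest of the RHS (F) has dimensions [L M T^-2].
So X must have dimensions [L T^-1] — X = v (velocity).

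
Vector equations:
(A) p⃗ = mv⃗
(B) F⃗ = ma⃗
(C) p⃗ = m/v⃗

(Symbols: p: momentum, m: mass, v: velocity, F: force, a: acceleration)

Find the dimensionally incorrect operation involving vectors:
(C) p⃗ = m/v⃗

(A) p⃗ = mv⃗: LHS [L M T^-1], RHS [L M T^-1] ✓ — mass (scalar) times velocity (vector)
(B) F⃗ = ma⃗: LHS [L M T^-2], RHS [L M T^-2] ✓ — Force and acceleration are vectors, mass is a scalar
(C) p⃗ = m/v⃗: LHS [L M T^-1], RHS [L^-1 M T] ✗ — momentum is mass times velocity; should be mv⃗ (and division by a vector is undefined)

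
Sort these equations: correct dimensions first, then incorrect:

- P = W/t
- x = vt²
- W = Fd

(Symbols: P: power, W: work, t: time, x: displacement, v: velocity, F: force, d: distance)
Dimensionally correct: P = W/t, W = Fd
Dimensionally incorrect: x = vt²
Ordered (correct first, then incorrect): P = W/t, W = Fd, x = vt²

- P = W/t: LHS [L^2 M T^-3], RHS [L^2 M T^-3] → correct ✓
- x = vt²: LHS [L], RHS [L T] → incorrect ✗
- W = Fd: LHS [L^2 M T^-2], RHS [L^2 M T^-2] → correct ✓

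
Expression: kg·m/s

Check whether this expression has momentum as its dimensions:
Yes

The expression kg·m/s has dimensions [L M T^-1], which is exactly momentum [L M T^-1].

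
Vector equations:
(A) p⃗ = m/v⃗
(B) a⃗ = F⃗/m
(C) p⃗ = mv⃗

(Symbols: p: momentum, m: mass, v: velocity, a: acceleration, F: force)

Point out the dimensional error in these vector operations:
(A) p⃗ = m/v⃗

(A) p⃗ = m/v⃗: LHS [L M T^-1], RHS [L^-1 M T] ✗ — momentum is mass times velocity; should be mv⃗ (and division by a vector is undefined)
(B) a⃗ = F⃗/m: LHS [L T^-2], RHS [L T^-2] ✓ — force (vector) divided by mass (scalar)
(C) p⃗ = mv⃗: LHS [L M T^-1], RHS [L M T^-1] ✓ — mass (scalar) times velocity (vector)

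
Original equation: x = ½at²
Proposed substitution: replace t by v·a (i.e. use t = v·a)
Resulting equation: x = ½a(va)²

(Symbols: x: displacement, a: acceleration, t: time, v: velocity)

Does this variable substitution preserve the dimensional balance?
No

[t] = [T] and [v·a] = [L^2 T^-3]. These differ, so the substitution replaces a quantity by one of different dimensions and the result x = ½a(va)² has LHS [L] vs RHS [L^5 T^-8] — inconsistent.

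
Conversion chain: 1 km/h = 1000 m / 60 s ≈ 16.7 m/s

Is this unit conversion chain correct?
The chain is incorrect (it contains an error).

Incorrect: 1 h = 3600 s, not 60 s (1 km/h ≈ 0.278 m/s)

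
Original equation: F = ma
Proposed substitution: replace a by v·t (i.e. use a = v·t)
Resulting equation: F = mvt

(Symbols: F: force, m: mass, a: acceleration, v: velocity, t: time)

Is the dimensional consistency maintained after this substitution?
No

[a] = [L T^-2] and [v·t] = [L]. These differ, so the substitution replaces a quantity by one of different dimensions and the result F = mvt has LHS [L M T^-2] vs RHS [L M] — inconsistent.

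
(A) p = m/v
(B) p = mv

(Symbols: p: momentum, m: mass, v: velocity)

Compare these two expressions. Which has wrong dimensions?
(A)

(A) p = m/v: LHS [L M T^-1], RHS [L^-1 M T] ✗
(B) p = mv: LHS [L M T^-1], RHS [L M T^-1] ✓

Expression (A) p = m/v is dimensionally incorrect.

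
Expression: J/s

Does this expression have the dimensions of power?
Yes

The expression J/s has dimensions [L^2 M T^-3], which is exactly power [L^2 M T^-3].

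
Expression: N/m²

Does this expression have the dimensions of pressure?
Yes

The expression N/m² has dimensions [L^-1 M T^-2], which is exactly pressure [L^-1 M T^-2].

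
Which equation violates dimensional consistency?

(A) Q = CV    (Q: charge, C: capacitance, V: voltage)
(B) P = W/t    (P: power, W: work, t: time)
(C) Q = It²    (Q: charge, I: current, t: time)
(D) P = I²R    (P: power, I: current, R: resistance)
(C) Q = It²

The equation (C) Q = It² is dimensionally incorrect.

LHS (Q): [I T]
RHS (It²): [I T^2] ✗

The dimensions do not match. The other three equations balance.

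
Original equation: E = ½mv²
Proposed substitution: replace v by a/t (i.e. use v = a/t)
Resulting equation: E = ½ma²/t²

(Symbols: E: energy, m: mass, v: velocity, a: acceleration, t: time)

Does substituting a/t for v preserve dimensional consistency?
No

[v] = [L T^-1] and [a/t] = [L T^-3]. These differ, so the substitution replaces a quantity by one of different dimensions and the result E = ½ma²/t² has LHS [L^2 M T^-2] vs RHS [L^2 M T^-6] — inconsistent.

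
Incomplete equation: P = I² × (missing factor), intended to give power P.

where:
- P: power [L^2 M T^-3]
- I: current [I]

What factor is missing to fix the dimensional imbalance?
R (resistance), dimensions [I^-2 L^2 M T^-3]

P has dimensions [L^2 M T^-3] and I² has dimensions [I^2].
The missing factor must have dimensions [L^2 M T^-3] / [I^2] = [I^-2 L^2 M T^-3], i.e. resistance (R).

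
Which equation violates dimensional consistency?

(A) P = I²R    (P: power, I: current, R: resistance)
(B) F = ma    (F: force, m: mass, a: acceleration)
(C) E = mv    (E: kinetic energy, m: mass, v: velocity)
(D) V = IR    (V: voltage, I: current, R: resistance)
(C) E = mv

The equation (C) E = mv is dimensionally incorrect.

LHS (E): [L^2 M T^-2]
RHS (mv): [L M T^-1] ✗

The dimensions do not match. The other three equations balance.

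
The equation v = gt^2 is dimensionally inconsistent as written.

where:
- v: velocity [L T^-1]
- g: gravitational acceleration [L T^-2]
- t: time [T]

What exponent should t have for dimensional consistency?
The exponent of t should be 1: v = gt

The LHS v has dimensions [L T^-1]; t has dimensions [T].
As written, the RHS gt^2 (exponent 2 on t) has dimensions [L], which does not match.
With exponent 1, the RHS gt has dimensions [L T^-1], matching the LHS.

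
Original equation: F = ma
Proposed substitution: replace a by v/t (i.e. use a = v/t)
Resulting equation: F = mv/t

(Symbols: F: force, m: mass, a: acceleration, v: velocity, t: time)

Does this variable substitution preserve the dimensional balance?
Yes

[a] = [L T^-2] and [v/t] = [L T^-2]. These match, so the substitution replaces a quantity by one of the same dimensions and the result F = mv/t has LHS [L M T^-2] vs RHS [L M T^-2] — still consistent.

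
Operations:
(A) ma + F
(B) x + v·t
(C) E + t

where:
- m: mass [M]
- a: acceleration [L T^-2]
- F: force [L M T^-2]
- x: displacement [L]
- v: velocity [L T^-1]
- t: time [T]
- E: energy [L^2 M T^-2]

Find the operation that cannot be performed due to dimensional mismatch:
(C) E + t

(A) ma + F: ma [L M T^-2] and F [L M T^-2] — same dimensions ✓
(B) x + v·t: x [L] and v·t [L] — same dimensions ✓
(C) E + t: E [L^2 M T^-2] and t [T] — different dimensions cannot be added/subtracted ✗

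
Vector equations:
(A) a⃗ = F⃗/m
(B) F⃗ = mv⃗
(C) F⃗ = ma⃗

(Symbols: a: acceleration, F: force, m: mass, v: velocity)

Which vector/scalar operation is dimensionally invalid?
(B) F⃗ = mv⃗

(A) a⃗ = F⃗/m: LHS [L T^-2], RHS [L T^-2] ✓ — force (vector) divided by mass (scalar)
(B) F⃗ = mv⃗: LHS [L M T^-2], RHS [L M T^-1] ✗ — mass times velocity is momentum, not force; should be ma⃗
(C) F⃗ = ma⃗: LHS [L M T^-2], RHS [L M T^-2] ✓ — Force and acceleration are vectors, mass is a scalar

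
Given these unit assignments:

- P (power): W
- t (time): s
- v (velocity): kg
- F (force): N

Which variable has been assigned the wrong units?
v

The variable v (velocity) should have units m/s, not kg.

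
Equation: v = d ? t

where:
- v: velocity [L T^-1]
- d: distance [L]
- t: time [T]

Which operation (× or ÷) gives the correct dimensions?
division (÷): v = d ÷ t

v [L T^-1]; d [L]; t [T].
d × t → [L T] ✗
d ÷ t → [L T^-1] ✓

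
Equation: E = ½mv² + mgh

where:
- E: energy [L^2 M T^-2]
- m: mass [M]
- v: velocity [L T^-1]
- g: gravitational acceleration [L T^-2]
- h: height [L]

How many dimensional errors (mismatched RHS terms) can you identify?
0

LHS E: [L^2 M T^-2]
- ½mv²: [L^2 M T^-2] ✓
- mgh: [L^2 M T^-2] ✓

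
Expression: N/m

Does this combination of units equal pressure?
No

The expression N/m has dimensions [M T^-2], but pressure has dimensions [L^-1 M T^-2].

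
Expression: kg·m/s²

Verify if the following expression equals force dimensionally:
Yes

The expression kg·m/s² has dimensions [L M T^-2], which is exactly force [L M T^-2].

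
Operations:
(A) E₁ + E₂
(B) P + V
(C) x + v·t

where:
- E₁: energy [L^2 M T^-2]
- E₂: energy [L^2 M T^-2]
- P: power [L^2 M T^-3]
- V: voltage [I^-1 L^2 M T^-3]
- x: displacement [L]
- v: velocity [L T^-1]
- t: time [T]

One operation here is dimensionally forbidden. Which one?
(B) P + V

(A) E₁ + E₂: E₁ [L^2 M T^-2] and E₂ [L^2 M T^-2] — same dimensions ✓
(B) P + V: P [L^2 M T^-3] and V [I^-1 L^2 M T^-3] — different dimensions cannot be added/subtracted ✗
(C) x + v·t: x [L] and v·t [L] — same dimensions ✓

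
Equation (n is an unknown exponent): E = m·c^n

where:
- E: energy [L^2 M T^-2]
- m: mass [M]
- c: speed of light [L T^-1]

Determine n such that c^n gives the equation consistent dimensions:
n = 2

E has dimensions [L^2 M T^-2]; c has dimensions [L T^-1].
The rest of the RHS has dimensions [M], so c^n must supply [L^2 T^-2].
With n = 2: m·c^2 has dimensions [L^2 M T^-2], matching the LHS ✓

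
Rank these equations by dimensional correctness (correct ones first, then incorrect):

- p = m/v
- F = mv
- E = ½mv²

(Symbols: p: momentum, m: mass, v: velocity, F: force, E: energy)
Dimensionally correct: E = ½mv²
Dimensionally incorrect: p = m/v, F = mv
Ordered (correct first, then incorrect): E = ½mv², p = m/v, F = mv

- p = m/v: LHS [L M T^-1], RHS [L^-1 M T] → incorrect ✗
- F = mv: LHS [L M T^-2], RHS [L M T^-1] → incorrect ✗
- E = ½mv²: LHS [L^2 M T^-2], RHS [L^2 M T^-2] → correct ✓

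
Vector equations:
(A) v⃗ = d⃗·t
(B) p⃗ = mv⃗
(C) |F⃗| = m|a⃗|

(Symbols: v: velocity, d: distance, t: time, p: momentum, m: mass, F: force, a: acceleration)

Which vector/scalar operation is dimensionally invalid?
(A) v⃗ = d⃗·t

(A) v⃗ = d⃗·t: LHS [L T^-1], RHS [L T] ✗ — velocity is displacement per time; should be d⃗/t
(B) p⃗ = mv⃗: LHS [L M T^-1], RHS [L M T^-1] ✓ — mass (scalar) times velocity (vector)
(C) |F⃗| = m|a⃗|: LHS [L M T^-2], RHS [L M T^-2] ✓ — magnitudes of vectors are scalars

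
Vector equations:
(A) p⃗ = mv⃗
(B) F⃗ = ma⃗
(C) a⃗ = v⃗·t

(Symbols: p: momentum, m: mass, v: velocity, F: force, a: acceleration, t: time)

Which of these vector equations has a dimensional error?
(C) a⃗ = v⃗·t

(A) p⃗ = mv⃗: LHS [L M T^-1], RHS [L M T^-1] ✓ — mass (scalar) times velocity (vector)
(B) F⃗ = ma⃗: LHS [L M T^-2], RHS [L M T^-2] ✓ — Force and acceleration are vectors, mass is a scalar
(C) a⃗ = v⃗·t: LHS [L T^-2], RHS [L] ✗ — acceleration is velocity per time; should be v⃗/t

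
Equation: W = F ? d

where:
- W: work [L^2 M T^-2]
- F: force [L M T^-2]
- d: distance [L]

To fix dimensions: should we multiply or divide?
multiplication (×): W = F × d

W [L^2 M T^-2]; F [L M T^-2]; d [L].
F × d → [L^2 M T^-2] ✓
F ÷ d → [M T^-2] ✗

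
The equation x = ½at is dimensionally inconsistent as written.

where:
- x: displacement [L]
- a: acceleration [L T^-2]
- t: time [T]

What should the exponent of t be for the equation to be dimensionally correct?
The exponent of t should be 2: x = ½at^2

The LHS x has dimensions [L]; t has dimensions [T].
As written, the RHS ½at (exponent 1 on t) has dimensions [L T^-1], which does not match.
With exponent 2, the RHS ½at^2 has dimensions [L], matching the LHS.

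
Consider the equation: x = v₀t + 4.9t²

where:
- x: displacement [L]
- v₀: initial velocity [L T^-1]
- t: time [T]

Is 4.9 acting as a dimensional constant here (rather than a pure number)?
Yes

x has dimensions [L], while t² alone has dimensions [T^2]. For the equation to balance, the factor 4.9 must carry dimensions [L T^-2] — it is a dimensional constant (a numerical value of a physical quantity with its units suppressed), not a pure number.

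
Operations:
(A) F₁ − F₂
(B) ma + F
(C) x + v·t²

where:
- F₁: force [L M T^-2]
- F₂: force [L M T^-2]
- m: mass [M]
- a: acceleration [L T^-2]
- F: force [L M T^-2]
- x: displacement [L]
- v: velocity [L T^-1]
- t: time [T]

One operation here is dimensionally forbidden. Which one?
(C) x + v·t²

(A) F₁ − F₂: F₁ [L M T^-2] and F₂ [L M T^-2] — same dimensions ✓
(B) ma + F: ma [L M T^-2] and F [L M T^-2] — same dimensions ✓
(C) x + v·t²: x [L] and v·t² [L T] — different dimensions cannot be added/subtracted ✗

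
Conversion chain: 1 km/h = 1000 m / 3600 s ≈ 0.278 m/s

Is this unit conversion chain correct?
The chain is correct (no errors).

Correct: 1 km = 1000 m, 1 h = 3600 s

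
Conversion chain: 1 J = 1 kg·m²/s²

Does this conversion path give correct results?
The chain is correct (no errors).

Correct: Joule is defined as kg·m²/s²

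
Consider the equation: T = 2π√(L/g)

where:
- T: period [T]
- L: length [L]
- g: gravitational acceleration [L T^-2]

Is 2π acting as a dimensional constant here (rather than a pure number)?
No

T has dimensions [T] and √(L/g) already has dimensions [T], so the equation balances without 2π contributing any dimensions. 2π is a pure (dimensionless) number; changing or removing it would not affect dimensional consistency.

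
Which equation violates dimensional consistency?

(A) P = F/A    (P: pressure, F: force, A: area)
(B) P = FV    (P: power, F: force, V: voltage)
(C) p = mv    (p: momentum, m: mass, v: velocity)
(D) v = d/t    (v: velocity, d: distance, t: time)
(B) P = FV

The equation (B) P = FV is dimensionally incorrect.

LHS (P): [L^2 M T^-3]
RHS (FV): [I^-1 L^3 M^2 T^-5] ✗

The dimensions do not match. The other three equations balance.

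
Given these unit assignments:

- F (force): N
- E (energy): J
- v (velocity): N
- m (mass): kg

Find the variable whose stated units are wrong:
v

The variable v (velocity) should have units m/s, not N.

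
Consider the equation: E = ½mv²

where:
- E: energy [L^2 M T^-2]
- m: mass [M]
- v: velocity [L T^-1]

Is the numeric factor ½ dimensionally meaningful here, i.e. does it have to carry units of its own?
No

E has dimensions [L^2 M T^-2] and mv² already has dimensions [L^2 M T^-2], so the equation balances without ½ contributing any dimensions. ½ is a pure (dimensionless) number; changing or removing it would not affect dimensional consistency.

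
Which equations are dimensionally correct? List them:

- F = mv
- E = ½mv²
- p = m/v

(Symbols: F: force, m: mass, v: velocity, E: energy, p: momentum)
Dimensionally correct: E = ½mv²
Dimensionally incorrect: F = mv, p = m/v
Ordered (correct first, then incorrect): E = ½mv², F = mv, p = m/v

- F = mv: LHS [L M T^-2], RHS [L M T^-1] → incorrect ✗
- E = ½mv²: LHS [L^2 M T^-2], RHS [L^2 M T^-2] → correct ✓
- p = m/v: LHS [L M T^-1], RHS [L^-1 M T] → incorrect ✗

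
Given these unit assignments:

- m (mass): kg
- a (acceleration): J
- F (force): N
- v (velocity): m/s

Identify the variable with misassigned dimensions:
a

The variable a (acceleration) should have units m/s², not J.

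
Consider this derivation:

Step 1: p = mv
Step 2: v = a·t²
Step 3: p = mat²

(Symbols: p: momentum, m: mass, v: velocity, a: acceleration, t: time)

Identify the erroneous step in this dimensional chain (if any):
Step 2

Step 1: p = mv → LHS [L M T^-1], RHS [L M T^-1] ✓
Step 2: v = a·t² → LHS [L T^-1], RHS [L] ✗

The first dimensional inconsistency appears in step 2: v = a·t²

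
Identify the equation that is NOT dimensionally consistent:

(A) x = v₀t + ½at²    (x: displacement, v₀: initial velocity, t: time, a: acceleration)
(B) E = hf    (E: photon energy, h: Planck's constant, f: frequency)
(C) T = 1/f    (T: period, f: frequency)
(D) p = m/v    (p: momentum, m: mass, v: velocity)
(D) p = m/v

The equation (D) p = m/v is dimensionally incorrect.

LHS (p): [L M T^-1]
RHS (m/v): [L^-1 M T] ✗

The dimensions do not match. The other three equations balance.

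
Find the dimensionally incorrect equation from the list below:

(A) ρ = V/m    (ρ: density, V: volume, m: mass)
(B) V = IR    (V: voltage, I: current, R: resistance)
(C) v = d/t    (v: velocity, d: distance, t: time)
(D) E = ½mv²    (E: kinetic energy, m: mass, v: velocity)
(A) ρ = V/m

The equation (A) ρ = V/m is dimensionally incorrect.

LHS (ρ): [L^-3 M]
RHS (V/m): [L^3 M^-1] ✗

The dimensions do not match. The other three equations balance.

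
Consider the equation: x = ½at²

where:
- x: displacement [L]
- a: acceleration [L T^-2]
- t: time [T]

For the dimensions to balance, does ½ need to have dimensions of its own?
No

x has dimensions [L] and at² already has dimensions [L], so the equation balances without ½ contributing any dimensions. ½ is a pure (dimensionless) number; changing or removing it would not affect dimensional consistency.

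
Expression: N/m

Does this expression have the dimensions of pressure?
No

The expression N/m has dimensions [M T^-2], but pressure has dimensions [L^-1 M T^-2].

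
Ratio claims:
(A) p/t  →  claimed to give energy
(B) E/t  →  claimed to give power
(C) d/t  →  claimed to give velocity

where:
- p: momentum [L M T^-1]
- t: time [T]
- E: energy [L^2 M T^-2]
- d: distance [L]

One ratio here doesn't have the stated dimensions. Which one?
(A) p/t does not give energy

(A) p/t: [L M T^-2] ≠ energy [L^2 M T^-2] ✗
(B) E/t: [L^2 M T^-3] = power [L^2 M T^-3] ✓
(C) d/t: [L T^-1] = velocity [L T^-1] ✓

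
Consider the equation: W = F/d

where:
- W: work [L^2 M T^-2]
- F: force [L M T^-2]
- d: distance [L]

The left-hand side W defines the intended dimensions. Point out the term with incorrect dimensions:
The right-hand side term F/d

W has dimensions [L^2 M T^-2], but F/d has dimensions [M T^-2], so the term F/d is dimensionally wrong for W.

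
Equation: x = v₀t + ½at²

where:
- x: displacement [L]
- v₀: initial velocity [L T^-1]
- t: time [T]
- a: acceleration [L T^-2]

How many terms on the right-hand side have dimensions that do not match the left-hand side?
0

LHS x: [L]
- v₀t: [L] ✓
- ½at²: [L] ✓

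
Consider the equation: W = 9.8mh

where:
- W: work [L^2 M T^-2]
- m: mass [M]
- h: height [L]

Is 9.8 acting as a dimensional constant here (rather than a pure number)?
Yes

W has dimensions [L^2 M T^-2], while mh alone has dimensions [L M]. For the equation to balance, the factor 9.8 must carry dimensions [L T^-2] — it is a dimensional constant (a numerical value of a physical quantity with its units suppressed), not a pure number.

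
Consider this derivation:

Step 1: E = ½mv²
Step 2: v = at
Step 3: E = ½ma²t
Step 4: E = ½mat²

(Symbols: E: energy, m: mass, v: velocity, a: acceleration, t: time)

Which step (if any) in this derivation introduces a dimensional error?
Step 3

Step 1: E = ½mv² → LHS [L^2 M T^-2], RHS [L^2 M T^-2] ✓
Step 2: v = at → LHS [L T^-1], RHS [L T^-1] ✓
Step 3: E = ½ma²t → LHS [L^2 M T^-2], RHS [L^2 M T^-3] ✗

The first dimensional inconsistency appears in step 3: E = ½ma²t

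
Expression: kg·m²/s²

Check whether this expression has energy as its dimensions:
Yes

The expression kg·m²/s² has dimensions [L^2 M T^-2], which is exactly energy [L^2 M T^-2].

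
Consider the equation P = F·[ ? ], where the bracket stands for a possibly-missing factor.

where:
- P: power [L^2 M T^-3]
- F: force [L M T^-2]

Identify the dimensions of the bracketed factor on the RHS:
[L T^-1] — velocity (e.g. v)

P has dimensions [L^2 M T^-3]; F has dimensions [L M T^-2].
The bracketed factor must supply [L^2 M T^-3] / [L M T^-2] = [L T^-1].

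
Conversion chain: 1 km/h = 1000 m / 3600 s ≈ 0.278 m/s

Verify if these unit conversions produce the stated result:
The chain is correct (no errors).

Correct: 1 km = 1000 m, 1 h = 3600 s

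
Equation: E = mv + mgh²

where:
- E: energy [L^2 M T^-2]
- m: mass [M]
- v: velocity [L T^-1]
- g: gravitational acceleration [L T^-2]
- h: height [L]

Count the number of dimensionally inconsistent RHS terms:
2

LHS E: [L^2 M T^-2]
- mv: [L M T^-1] ✗
- mgh²: [L^3 M T^-2] ✗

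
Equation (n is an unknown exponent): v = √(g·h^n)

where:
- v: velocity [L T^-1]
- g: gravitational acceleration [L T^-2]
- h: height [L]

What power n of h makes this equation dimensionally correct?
n = 1

v has dimensions [L T^-1]; h has dimensions [L].
With n = 1: √(g·h^1) has dimensions [L T^-1], matching the LHS ✓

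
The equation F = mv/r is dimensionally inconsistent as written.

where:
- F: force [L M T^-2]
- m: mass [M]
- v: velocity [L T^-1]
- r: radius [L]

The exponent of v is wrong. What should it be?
The exponent of v should be 2: F = mv^2/r

The LHS F has dimensions [L M T^-2]; v has dimensions [L T^-1].
As written, the RHS mv/r (exponent 1 on v) has dimensions [M T^-1], which does not match.
With exponent 2, the RHS mv^2/r has dimensions [L M T^-2], matching the LHS.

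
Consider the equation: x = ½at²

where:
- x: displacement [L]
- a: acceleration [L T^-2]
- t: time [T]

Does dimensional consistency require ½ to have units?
No

x has dimensions [L] and at² already has dimensions [L], so the equation balances without ½ contributing any dimensions. ½ is a pure (dimensionless) number; changing or removing it would not affect dimensional consistency.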